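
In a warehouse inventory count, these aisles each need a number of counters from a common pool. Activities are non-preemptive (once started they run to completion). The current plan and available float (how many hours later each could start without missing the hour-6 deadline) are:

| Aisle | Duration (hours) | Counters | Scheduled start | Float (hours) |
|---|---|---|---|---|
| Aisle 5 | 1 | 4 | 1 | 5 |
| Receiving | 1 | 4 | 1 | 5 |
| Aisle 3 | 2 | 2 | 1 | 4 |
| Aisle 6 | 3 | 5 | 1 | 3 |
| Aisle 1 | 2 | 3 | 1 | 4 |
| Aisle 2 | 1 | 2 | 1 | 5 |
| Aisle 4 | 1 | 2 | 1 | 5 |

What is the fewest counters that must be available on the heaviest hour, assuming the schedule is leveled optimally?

7

Early-start (Aisle 5@1, Receiving@1, Aisle 3@1, Aisle 6@1, Aisle 1@1, Aisle 2@1, Aisle 4@1) gives peak 22: h1:22  h2:10  h3:5  h4:0  h5:0  h6:0.
Shift Receiving→2, Aisle 3→3, Aisle 6→3, Aisle 2→5, Aisle 4→6.
Schedule Aisle 5@1, Receiving@2, Aisle 3@3, Aisle 6@3, Aisle 1@1, Aisle 2@5, Aisle 4@6: h1:7  h2:7  h3:7  h4:7  h5:7  h6:2 — peak 7.
Total counter-hours = 37 over 6 hours ⇒ peak ≥ ⌈37/6⌉ = 7, so 7 is optimal.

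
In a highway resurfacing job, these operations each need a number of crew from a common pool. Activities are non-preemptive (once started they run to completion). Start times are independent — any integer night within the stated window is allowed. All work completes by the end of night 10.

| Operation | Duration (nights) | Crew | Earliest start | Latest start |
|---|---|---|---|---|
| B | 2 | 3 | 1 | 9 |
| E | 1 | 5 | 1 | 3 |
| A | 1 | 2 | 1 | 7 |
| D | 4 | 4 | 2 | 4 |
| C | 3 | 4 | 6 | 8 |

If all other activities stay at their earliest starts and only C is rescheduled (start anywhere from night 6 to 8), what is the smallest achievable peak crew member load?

10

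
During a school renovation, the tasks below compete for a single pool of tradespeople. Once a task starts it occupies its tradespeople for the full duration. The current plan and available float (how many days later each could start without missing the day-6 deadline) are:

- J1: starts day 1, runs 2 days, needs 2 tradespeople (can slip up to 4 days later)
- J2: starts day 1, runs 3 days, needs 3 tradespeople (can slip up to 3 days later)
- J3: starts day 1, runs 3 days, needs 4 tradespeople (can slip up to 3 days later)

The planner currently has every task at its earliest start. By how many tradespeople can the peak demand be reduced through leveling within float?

Early-start peak: d1:9  d2:9  d3:7  d4:0  d5:0  d6:0 ⇒ 9.
Leveled (J1@1, J2@1, J3@4): d1:5  d2:5  d3:3  d4:4  d5:4  d6:4 ⇒ 5.
Reduction 9 − 5 = 4.

4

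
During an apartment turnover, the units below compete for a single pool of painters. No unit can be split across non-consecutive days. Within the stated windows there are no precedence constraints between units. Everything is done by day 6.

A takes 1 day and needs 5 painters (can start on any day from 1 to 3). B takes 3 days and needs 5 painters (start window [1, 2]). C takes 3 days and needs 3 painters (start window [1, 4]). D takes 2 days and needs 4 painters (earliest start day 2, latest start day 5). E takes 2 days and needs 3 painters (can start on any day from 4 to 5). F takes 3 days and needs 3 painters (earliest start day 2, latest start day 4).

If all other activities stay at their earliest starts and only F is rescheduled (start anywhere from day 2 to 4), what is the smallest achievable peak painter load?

F@2: d1:13  d2:15  d3:15  d4:6  d5:3  d6:0 → peak 15
F@3: d1:13  d2:12  d3:15  d4:6  d5:6  d6:0 → peak 15
F@4: d1:13  d2:12  d3:12  d4:6  d5:6  d6:3 → peak 13
Best is F@4, peak 13.

13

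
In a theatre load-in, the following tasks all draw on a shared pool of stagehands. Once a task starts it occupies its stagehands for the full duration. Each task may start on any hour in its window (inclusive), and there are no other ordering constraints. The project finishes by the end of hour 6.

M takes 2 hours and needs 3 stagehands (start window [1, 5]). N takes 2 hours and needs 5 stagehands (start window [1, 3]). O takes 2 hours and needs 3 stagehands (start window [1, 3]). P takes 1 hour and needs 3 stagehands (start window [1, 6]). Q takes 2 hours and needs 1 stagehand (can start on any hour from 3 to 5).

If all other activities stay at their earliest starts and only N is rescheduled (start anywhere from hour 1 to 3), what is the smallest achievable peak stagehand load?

N@1: h1:14  h2:11  h3:1  h4:1  h5:0  h6:0 → peak 14
N@2: h1:9  h2:11  h3:6  h4:1  h5:0  h6:0 → peak 11
N@3: h1:9  h2:6  h3:6  h4:6  h5:0  h6:0 → peak 9
Best is N@3, peak 9.

9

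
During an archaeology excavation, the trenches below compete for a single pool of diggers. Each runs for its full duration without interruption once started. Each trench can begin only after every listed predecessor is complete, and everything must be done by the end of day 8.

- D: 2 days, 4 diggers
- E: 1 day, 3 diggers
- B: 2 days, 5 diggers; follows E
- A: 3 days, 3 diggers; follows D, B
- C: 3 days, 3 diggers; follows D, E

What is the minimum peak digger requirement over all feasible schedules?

6

Early-start (D@1, E@1, B@2, A@4, C@3) gives peak 9: d1:7  d2:9  d3:8  d4:6  d5:6  d6:3  d7:0  d8:0.
Shift E→3, B→4, A→6, C→6.
Schedule D@1, E@3, B@4, A@6, C@6: d1:4  d2:4  d3:3  d4:5  d5:5  d6:6  d7:6  d8:6 — peak 6.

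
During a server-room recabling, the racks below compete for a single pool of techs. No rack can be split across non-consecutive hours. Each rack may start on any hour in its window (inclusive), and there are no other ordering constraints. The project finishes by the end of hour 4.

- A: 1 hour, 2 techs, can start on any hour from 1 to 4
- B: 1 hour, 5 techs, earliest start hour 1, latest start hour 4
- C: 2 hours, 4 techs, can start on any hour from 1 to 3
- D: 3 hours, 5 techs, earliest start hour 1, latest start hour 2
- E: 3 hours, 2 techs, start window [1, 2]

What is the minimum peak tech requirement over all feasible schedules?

11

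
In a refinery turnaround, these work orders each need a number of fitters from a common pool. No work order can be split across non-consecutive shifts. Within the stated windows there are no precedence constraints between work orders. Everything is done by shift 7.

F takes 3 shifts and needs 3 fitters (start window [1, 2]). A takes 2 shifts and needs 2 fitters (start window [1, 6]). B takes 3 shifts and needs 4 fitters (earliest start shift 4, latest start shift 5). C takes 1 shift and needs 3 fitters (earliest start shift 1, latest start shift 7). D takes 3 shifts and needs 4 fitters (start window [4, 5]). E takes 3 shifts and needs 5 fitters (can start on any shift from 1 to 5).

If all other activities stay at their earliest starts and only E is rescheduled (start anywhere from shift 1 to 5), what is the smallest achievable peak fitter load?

13

E@1: s1:13  s2:10  s3:8  s4:8  s5:8  s6:8  s7:0 → peak 13
E@2: s1:8  s2:10  s3:8  s4:13  s5:8  s6:8  s7:0 → peak 13
E@3: s1:8  s2:5  s3:8  s4:13  s5:13  s6:8  s7:0 → peak 13
E@4: s1:8  s2:5  s3:3  s4:13  s5:13  s6:13  s7:0 → peak 13
E@5: s1:8  s2:5  s3:3  s4:8  s5:13  s6:13  s7:5 → peak 13
Best is E@1, peak 13.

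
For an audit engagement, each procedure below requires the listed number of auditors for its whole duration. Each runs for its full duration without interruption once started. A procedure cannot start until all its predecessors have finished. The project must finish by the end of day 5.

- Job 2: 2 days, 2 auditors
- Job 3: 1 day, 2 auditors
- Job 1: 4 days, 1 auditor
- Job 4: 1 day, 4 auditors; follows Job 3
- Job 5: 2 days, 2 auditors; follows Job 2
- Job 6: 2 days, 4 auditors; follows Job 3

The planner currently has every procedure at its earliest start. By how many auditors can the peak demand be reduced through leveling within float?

4

Early-start peak: d1:5  d2:11  d3:7  d4:3  d5:0 ⇒ 11.
Leveled (Job 2@1, Job 3@1, Job 1@1, Job 4@2, Job 5@3, Job 6@3): d1:5  d2:7  d3:7  d4:7  d5:0 ⇒ 7.
Reduction 11 − 7 = 4.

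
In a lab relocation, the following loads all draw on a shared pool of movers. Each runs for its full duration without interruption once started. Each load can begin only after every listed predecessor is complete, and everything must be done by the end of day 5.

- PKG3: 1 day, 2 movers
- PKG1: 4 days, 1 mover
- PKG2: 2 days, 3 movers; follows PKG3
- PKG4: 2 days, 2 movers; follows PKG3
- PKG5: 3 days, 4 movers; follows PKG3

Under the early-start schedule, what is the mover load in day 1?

At early start, day 1 has: PKG3, PKG1.
Demand: 2 + 1 = 3.

3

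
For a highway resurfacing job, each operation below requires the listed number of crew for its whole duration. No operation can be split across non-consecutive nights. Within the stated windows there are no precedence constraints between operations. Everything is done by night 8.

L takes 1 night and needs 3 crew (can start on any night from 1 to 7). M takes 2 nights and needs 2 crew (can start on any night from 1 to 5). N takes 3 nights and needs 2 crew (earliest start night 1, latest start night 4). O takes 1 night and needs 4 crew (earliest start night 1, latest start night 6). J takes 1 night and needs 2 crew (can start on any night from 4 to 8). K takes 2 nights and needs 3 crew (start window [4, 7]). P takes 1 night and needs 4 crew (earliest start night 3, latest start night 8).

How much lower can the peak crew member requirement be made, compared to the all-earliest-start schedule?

7

Early-start peak: n1:11  n2:4  n3:6  n4:5  n5:3  n6:0  n7:0  n8:0 ⇒ 11.
Leveled (L@1, M@2, N@2, O@5, J@4, K@6, P@8): n1:3  n2:4  n3:4  n4:4  n5:4  n6:3  n7:3  n8:4 ⇒ 4.
Reduction 11 − 4 = 7.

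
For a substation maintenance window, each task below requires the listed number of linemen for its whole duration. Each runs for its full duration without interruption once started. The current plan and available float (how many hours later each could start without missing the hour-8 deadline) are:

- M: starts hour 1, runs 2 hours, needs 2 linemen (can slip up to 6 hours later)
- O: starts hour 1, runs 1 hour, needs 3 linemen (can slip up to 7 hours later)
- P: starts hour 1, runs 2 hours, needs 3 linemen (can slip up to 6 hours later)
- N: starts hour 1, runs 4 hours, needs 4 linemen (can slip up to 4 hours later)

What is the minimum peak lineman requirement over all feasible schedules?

Early-start (M@1, O@1, P@1, N@1) gives peak 12: h1:12  h2:9  h3:4  h4:4  h5:0  h6:0  h7:0  h8:0.
Shift P→2, N→4.
Schedule M@1, O@1, P@2, N@4: h1:5  h2:5  h3:3  h4:4  h5:4  h6:4  h7:4  h8:0 — peak 5.

5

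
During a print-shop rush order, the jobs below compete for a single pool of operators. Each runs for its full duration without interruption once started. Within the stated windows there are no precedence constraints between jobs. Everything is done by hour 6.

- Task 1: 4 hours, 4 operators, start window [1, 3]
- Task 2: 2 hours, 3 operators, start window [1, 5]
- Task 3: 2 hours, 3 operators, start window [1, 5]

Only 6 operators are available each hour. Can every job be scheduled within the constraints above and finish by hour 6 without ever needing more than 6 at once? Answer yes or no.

yes

Schedule Task 1@1, Task 2@5, Task 3@5: h1:4  h2:4  h3:4  h4:4  h5:6  h6:6 — peak 6 ≤ 6.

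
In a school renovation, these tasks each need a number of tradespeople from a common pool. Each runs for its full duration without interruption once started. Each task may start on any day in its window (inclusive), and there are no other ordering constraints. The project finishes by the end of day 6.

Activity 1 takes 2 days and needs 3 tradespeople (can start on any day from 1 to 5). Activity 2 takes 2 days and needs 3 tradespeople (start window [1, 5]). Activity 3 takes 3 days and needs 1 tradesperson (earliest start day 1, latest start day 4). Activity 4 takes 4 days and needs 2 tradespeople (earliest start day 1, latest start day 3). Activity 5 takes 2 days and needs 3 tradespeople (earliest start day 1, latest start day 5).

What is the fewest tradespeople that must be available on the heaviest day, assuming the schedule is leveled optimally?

6

Early-start (Activity 1@1, Activity 2@1, Activity 3@1, Activity 4@1, Activity 5@1) gives peak 12: d1:12  d2:12  d3:3  d4:2  d5:0  d6:0.
Shift Activity 3→3, Activity 4→3, Activity 5→3.
Schedule Activity 1@1, Activity 2@1, Activity 3@3, Activity 4@3, Activity 5@3: d1:6  d2:6  d3:6  d4:6  d5:3  d6:2 — peak 6.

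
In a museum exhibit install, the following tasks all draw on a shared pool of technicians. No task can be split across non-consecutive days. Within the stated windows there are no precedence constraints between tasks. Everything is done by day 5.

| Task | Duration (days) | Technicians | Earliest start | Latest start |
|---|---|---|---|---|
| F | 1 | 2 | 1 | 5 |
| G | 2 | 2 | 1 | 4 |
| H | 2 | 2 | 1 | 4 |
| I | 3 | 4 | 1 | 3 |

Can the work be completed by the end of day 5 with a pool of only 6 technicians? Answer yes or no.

yes

Schedule F@1, G@1, H@1, I@3: d1:6  d2:4  d3:4  d4:4  d5:4 — peak 6 ≤ 6.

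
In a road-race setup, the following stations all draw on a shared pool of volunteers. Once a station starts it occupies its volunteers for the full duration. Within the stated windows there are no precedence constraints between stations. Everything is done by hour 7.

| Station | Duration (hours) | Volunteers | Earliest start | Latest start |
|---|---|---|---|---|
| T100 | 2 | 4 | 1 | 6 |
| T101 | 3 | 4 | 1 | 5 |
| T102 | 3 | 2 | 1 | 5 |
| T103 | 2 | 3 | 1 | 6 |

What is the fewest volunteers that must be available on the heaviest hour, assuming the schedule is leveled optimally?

Early-start (T100@1, T101@1, T102@1, T103@1) gives peak 13: h1:13  h2:13  h3:6  h4:0  h5:0  h6:0  h7:0.
Shift T101→3, T103→6.
Schedule T100@1, T101@3, T102@1, T103@6: h1:6  h2:6  h3:6  h4:4  h5:4  h6:3  h7:3 — peak 6.

6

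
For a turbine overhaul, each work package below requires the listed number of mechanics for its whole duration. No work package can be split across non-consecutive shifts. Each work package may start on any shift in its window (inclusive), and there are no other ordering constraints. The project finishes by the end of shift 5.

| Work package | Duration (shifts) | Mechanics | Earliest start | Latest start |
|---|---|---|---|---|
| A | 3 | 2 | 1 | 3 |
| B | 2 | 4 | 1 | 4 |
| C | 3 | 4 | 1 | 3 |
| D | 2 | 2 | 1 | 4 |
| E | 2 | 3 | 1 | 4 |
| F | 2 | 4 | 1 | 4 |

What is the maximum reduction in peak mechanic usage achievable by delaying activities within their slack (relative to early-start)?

9

Early-start peak: s1:19  s2:19  s3:6  s4:0  s5:0 ⇒ 19.
Leveled (A@1, B@1, C@1, D@3, E@4, F@4): s1:10  s2:10  s3:8  s4:9  s5:7 ⇒ 10.
Reduction 19 − 10 = 9.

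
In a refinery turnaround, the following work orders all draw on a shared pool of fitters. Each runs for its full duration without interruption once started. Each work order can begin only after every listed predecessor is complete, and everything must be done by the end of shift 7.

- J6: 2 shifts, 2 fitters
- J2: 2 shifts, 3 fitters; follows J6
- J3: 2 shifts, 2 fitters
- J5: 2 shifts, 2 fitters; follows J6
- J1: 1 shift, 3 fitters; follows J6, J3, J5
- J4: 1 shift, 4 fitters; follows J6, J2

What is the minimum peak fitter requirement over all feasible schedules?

Early-start (J6@1, J2@3, J3@1, J5@3, J1@5, J4@5) gives peak 7: s1:4  s2:4  s3:5  s4:5  s5:7  s6:0  s7:0.
Shift J4→6.
Schedule J6@1, J2@3, J3@1, J5@3, J1@5, J4@6: s1:4  s2:4  s3:5  s4:5  s5:3  s6:4  s7:0 — peak 5.

5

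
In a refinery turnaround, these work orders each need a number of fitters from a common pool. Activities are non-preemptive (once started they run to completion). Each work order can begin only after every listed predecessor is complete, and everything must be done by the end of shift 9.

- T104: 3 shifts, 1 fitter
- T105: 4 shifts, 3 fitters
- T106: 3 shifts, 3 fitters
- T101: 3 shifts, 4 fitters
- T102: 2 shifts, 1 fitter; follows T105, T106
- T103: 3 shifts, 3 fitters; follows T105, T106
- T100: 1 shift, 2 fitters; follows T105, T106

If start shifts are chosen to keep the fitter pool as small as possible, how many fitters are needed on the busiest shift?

7

Early-start (T104@1, T105@1, T106@1, T101@1, T102@5, T103@5, T100@5) gives peak 11: s1:11  s2:11  s3:11  s4:3  s5:6  s6:4  s7:3  s8:0  s9:0.
Shift T101→4, T103→7.
Schedule T104@1, T105@1, T106@1, T101@4, T102@5, T103@7, T100@5: s1:7  s2:7  s3:7  s4:7  s5:7  s6:5  s7:3  s8:3  s9:3 — peak 7.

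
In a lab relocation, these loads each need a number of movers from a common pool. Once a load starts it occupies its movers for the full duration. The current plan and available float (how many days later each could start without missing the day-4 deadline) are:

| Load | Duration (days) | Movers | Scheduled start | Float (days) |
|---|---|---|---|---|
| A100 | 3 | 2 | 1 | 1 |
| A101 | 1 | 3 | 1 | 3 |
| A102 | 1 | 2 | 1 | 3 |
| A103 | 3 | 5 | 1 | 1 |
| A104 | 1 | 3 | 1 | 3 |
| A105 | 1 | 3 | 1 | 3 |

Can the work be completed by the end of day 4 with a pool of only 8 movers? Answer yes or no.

no

The minimum achievable peak is 9; 8 < 9, so no feasible schedule stays within the cap.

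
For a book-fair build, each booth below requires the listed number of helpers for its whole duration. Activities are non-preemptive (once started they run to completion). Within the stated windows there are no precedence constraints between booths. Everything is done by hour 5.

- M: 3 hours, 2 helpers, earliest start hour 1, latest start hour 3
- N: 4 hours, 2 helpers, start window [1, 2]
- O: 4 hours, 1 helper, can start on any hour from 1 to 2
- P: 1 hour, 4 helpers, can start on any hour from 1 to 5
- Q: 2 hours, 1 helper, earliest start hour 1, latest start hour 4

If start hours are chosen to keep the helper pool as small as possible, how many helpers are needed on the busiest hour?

5

Early-start (M@1, N@1, O@1, P@1, Q@1) gives peak 10: h1:10  h2:6  h3:5  h4:3  h5:0.
Shift P→5, Q→4.
Schedule M@1, N@1, O@1, P@5, Q@4: h1:5  h2:5  h3:5  h4:4  h5:5 — peak 5.
Total helper-hours = 24 over 5 hours ⇒ peak ≥ ⌈24/5⌉ = 5, so 5 is optimal.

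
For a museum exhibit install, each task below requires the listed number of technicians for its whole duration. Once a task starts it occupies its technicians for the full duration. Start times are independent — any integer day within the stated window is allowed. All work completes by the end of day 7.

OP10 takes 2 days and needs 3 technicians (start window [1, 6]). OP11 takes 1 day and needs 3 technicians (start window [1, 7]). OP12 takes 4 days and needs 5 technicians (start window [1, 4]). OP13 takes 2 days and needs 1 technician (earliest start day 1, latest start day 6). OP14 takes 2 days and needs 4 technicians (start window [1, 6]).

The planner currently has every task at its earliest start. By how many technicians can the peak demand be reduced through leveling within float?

Early-start peak: d1:16  d2:13  d3:5  d4:5  d5:0  d6:0  d7:0 ⇒ 16.
Leveled (OP10@1, OP11@1, OP12@4, OP13@3, OP14@2): d1:6  d2:7  d3:5  d4:6  d5:5  d6:5  d7:5 ⇒ 7.
Reduction 16 − 7 = 9.

9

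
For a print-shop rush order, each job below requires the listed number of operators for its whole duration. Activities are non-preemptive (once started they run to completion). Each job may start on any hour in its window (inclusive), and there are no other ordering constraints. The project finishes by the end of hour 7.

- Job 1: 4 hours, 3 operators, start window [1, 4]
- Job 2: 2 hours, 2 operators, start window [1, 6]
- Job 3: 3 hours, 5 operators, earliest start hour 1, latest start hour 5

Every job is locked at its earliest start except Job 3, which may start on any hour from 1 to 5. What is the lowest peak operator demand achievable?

5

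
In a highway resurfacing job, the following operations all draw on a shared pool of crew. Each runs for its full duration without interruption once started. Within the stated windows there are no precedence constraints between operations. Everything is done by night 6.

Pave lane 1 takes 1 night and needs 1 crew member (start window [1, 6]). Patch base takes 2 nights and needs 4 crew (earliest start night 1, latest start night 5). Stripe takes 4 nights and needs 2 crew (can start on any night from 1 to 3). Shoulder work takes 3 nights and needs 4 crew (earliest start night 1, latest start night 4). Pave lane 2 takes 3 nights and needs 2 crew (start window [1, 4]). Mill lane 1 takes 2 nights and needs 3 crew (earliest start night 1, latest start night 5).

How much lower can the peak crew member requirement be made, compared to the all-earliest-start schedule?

Early-start peak: n1:16  n2:15  n3:8  n4:2  n5:0  n6:0 ⇒ 16.
Leveled (Pave lane 1@1, Patch base@1, Stripe@1, Shoulder work@3, Pave lane 2@2, Mill lane 1@5): n1:7  n2:8  n3:8  n4:8  n5:7  n6:3 ⇒ 8.
Reduction 16 − 8 = 8.

8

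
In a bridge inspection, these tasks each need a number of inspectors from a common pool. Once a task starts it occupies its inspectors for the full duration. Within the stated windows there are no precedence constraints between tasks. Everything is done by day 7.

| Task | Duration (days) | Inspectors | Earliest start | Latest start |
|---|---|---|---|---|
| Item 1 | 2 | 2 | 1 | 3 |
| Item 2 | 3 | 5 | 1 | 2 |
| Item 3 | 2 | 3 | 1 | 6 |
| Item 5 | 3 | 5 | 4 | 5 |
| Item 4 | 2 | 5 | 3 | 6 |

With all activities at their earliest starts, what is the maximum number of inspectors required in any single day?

Early-start schedule: Item 1@1, Item 2@1, Item 3@1, Item 5@4, Item 4@3.
Load per day: day 1: 10, day 2: 10, day 3: 10, day 4: 10, day 5: 5, day 6: 5, day 7: 0.
Peak is 10.

10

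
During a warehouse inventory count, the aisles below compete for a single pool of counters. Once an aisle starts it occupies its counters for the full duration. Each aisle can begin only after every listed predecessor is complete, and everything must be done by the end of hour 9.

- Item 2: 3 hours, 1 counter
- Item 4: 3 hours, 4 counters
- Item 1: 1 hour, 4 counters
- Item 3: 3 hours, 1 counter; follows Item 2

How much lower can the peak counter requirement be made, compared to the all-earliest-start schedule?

4

Early-start peak: h1:9  h2:5  h3:5  h4:1  h5:1  h6:1  h7:0  h8:0  h9:0 ⇒ 9.
Leveled (Item 2@1, Item 4@1, Item 1@4, Item 3@4): h1:5  h2:5  h3:5  h4:5  h5:1  h6:1  h7:0  h8:0  h9:0 ⇒ 5.
Reduction 9 − 5 = 4.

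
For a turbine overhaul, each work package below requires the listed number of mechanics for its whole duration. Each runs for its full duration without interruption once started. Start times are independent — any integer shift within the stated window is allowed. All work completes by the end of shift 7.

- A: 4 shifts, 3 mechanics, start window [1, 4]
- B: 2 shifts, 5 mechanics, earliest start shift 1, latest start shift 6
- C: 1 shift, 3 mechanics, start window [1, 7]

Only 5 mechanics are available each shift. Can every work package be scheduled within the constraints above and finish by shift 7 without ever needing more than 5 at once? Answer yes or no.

yes

Schedule A@1, B@5, C@7: s1:3  s2:3  s3:3  s4:3  s5:5  s6:5  s7:3 — peak 5 ≤ 5.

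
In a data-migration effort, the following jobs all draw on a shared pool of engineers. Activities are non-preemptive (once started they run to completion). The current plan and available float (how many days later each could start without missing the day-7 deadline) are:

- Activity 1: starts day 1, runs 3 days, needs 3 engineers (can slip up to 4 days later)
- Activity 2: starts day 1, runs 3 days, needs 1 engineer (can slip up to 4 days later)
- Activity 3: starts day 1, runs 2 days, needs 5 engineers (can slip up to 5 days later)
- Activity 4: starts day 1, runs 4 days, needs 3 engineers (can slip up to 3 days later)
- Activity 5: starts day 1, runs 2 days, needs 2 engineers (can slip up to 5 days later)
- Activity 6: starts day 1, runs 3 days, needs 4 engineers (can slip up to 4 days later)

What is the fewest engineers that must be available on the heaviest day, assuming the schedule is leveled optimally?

8

Early-start (Activity 1@1, Activity 2@1, Activity 3@1, Activity 4@1, Activity 5@1, Activity 6@1) gives peak 18: d1:18  d2:18  d3:11  d4:3  d5:0  d6:0  d7:0.
Shift Activity 3→4, Activity 4→4, Activity 5→6.
Schedule Activity 1@1, Activity 2@1, Activity 3@4, Activity 4@4, Activity 5@6, Activity 6@1: d1:8  d2:8  d3:8  d4:8  d5:8  d6:5  d7:5 — peak 8.
Total engineer-days = 50 over 7 days ⇒ peak ≥ ⌈50/7⌉ = 8, so 8 is optimal.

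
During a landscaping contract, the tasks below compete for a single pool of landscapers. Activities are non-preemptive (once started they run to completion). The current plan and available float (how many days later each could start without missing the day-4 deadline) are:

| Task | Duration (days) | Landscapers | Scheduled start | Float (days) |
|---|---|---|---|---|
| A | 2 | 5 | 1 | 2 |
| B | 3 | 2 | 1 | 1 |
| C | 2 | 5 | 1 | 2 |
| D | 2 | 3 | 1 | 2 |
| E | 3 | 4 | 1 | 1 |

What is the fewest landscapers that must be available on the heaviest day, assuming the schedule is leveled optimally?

Early-start (A@1, B@1, C@1, D@1, E@1) gives peak 19: d1:19  d2:19  d3:6  d4:0.
Shift C→3.
Schedule A@1, B@1, C@3, D@1, E@1: d1:14  d2:14  d3:11  d4:5 — peak 14.

14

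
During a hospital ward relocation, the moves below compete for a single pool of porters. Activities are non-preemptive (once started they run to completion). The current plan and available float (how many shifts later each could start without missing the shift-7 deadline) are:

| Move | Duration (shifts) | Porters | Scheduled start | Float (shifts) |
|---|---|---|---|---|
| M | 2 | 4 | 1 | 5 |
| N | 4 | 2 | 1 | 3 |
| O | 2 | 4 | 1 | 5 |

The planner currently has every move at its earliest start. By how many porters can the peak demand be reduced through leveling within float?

4

Early-start peak: s1:10  s2:10  s3:2  s4:2  s5:0  s6:0  s7:0 ⇒ 10.
Leveled (M@1, N@1, O@3): s1:6  s2:6  s3:6  s4:6  s5:0  s6:0  s7:0 ⇒ 6.
Reduction 10 − 6 = 4.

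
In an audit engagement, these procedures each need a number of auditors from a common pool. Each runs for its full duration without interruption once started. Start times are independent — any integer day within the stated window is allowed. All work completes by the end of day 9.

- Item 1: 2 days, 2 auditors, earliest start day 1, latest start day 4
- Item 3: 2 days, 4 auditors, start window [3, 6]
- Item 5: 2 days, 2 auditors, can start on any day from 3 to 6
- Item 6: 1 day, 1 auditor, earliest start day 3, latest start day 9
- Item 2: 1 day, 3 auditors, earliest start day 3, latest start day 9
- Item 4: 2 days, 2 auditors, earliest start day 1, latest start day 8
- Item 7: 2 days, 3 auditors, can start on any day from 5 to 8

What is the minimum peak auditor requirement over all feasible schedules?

4

Early-start (Item 1@1, Item 3@3, Item 5@3, Item 6@3, Item 2@3, Item 4@1, Item 7@5) gives peak 10: d1:4  d2:4  d3:10  d4:6  d5:3  d6:3  d7:0  d8:0  d9:0.
Shift Item 5→5, Item 6→5, Item 2→7, Item 7→8.
Schedule Item 1@1, Item 3@3, Item 5@5, Item 6@5, Item 2@7, Item 4@1, Item 7@8: d1:4  d2:4  d3:4  d4:4  d5:3  d6:2  d7:3  d8:3  d9:3 — peak 4.
Total auditor-days = 30 over 9 days ⇒ peak ≥ ⌈30/9⌉ = 4, so 4 is optimal.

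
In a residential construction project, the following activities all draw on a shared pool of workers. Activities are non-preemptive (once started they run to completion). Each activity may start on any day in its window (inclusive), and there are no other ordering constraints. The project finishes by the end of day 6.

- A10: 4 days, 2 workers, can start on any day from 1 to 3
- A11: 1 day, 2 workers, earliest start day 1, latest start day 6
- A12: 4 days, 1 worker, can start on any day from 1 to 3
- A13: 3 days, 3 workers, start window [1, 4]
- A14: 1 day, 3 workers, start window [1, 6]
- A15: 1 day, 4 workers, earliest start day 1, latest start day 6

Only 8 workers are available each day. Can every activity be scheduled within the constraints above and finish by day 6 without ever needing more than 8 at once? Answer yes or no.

yes

Schedule A10@1, A11@1, A12@1, A13@2, A14@5, A15@6: d1:5  d2:6  d3:6  d4:6  d5:3  d6:4 — peak 6 ≤ 8.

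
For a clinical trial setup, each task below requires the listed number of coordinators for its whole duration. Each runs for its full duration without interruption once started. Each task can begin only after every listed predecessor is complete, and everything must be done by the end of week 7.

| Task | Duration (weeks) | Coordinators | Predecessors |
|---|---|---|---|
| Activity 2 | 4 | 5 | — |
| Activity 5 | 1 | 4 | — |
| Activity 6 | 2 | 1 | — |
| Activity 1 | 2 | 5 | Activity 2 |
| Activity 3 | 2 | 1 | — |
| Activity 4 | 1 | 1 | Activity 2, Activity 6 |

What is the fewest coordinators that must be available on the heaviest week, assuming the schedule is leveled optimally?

6

Early-start (Activity 2@1, Activity 5@1, Activity 6@1, Activity 1@5, Activity 3@1, Activity 4@5) gives peak 11: w1:11  w2:7  w3:5  w4:5  w5:6  w6:5  w7:0.
Shift Activity 5→5, Activity 1→6, Activity 3→3.
Schedule Activity 2@1, Activity 5@5, Activity 6@1, Activity 1@6, Activity 3@3, Activity 4@5: w1:6  w2:6  w3:6  w4:6  w5:5  w6:5  w7:5 — peak 6.
Total coordinator-weeks = 39 over 7 weeks ⇒ peak ≥ ⌈39/7⌉ = 6, so 6 is optimal.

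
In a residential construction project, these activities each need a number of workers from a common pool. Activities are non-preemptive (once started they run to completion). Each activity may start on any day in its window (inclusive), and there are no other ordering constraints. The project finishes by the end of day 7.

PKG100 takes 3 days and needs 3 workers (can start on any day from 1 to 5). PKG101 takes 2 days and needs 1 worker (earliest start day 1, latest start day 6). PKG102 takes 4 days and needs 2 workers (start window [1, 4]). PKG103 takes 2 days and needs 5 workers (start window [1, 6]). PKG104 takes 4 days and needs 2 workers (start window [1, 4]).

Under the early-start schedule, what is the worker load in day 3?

At early start, day 3 has: PKG100, PKG102, PKG104.
Demand: 3 + 2 + 2 = 7.

7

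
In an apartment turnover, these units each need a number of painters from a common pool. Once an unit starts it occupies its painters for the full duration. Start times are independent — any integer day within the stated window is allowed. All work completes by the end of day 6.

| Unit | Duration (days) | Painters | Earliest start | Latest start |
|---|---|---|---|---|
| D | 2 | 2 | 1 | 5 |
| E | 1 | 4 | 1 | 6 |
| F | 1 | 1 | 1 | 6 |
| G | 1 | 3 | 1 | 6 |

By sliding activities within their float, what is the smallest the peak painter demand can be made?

Early-start (D@1, E@1, F@1, G@1) gives peak 10: d1:10  d2:2  d3:0  d4:0  d5:0  d6:0.
Shift E→3, G→4.
Schedule D@1, E@3, F@1, G@4: d1:3  d2:2  d3:4  d4:3  d5:0  d6:0 — peak 4.

4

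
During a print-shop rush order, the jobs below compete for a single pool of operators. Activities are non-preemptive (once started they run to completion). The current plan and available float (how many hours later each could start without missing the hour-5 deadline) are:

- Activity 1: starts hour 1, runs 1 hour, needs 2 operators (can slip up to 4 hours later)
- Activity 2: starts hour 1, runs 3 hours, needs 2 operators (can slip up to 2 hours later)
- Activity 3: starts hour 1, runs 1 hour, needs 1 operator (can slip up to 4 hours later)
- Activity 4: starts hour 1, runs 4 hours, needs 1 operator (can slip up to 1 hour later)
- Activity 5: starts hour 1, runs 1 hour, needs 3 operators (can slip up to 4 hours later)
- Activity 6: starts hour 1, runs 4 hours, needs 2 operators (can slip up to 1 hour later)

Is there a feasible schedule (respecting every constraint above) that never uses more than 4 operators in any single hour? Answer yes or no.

no

Total operator-hours = 24; over 5 hours the average is 24/5 > 4, so some hour must exceed 4.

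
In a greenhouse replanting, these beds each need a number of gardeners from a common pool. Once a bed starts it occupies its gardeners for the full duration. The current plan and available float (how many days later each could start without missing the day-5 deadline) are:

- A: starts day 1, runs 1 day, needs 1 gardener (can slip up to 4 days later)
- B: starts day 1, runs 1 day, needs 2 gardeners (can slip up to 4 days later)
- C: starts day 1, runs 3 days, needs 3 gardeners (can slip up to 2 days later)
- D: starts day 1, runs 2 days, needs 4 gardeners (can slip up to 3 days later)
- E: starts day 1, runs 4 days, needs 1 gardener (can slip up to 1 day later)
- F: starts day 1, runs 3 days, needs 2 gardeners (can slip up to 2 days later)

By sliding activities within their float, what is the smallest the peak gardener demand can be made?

Early-start (A@1, B@1, C@1, D@1, E@1, F@1) gives peak 13: d1:13  d2:10  d3:6  d4:1  d5:0.
Shift A→2, C→3, E→2, F→3.
Schedule A@2, B@1, C@3, D@1, E@2, F@3: d1:6  d2:6  d3:6  d4:6  d5:6 — peak 6.
Total gardener-days = 30 over 5 days ⇒ peak ≥ ⌈30/5⌉ = 6, so 6 is optimal.

6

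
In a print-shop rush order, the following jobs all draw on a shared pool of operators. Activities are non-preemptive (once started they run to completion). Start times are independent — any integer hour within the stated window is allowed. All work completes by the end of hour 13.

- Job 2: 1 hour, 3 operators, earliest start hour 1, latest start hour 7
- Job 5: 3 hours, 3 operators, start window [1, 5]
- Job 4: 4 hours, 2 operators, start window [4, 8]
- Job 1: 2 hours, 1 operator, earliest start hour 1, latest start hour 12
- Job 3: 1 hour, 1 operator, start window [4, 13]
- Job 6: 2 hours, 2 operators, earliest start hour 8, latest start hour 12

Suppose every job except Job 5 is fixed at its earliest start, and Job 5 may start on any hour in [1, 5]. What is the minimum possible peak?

Job 5@1: h1:7  h2:4  h3:3  h4:3  h5:2  h6:2  h7:2  h8:2  h9:2  h10:0  h11:0  h12:0  h13:0 → peak 7
Job 5@2: h1:4  h2:4  h3:3  h4:6  h5:2  h6:2  h7:2  h8:2  h9:2  h10:0  h11:0  h12:0  h13:0 → peak 6
Job 5@3: h1:4  h2:1  h3:3  h4:6  h5:5  h6:2  h7:2  h8:2  h9:2  h10:0  h11:0  h12:0  h13:0 → peak 6
Job 5@4: h1:4  h2:1  h3:0  h4:6  h5:5  h6:5  h7:2  h8:2  h9:2  h10:0  h11:0  h12:0  h13:0 → peak 6
Job 5@5: h1:4  h2:1  h3:0  h4:3  h5:5  h6:5  h7:5  h8:2  h9:2  h10:0  h11:0  h12:0  h13:0 → peak 5
Best is Job 5@5, peak 5.

5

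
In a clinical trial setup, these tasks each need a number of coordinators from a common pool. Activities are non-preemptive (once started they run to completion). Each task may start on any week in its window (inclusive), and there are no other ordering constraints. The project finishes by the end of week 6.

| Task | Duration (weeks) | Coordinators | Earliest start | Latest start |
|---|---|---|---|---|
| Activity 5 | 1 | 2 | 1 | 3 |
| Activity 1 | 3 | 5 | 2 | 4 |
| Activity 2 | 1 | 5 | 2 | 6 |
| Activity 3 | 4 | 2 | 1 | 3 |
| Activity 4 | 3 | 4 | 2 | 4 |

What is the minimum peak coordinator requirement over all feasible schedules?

Early-start (Activity 5@1, Activity 1@2, Activity 2@2, Activity 3@1, Activity 4@2) gives peak 16: w1:4  w2:16  w3:11  w4:11  w5:0  w6:0.
Shift Activity 3→3, Activity 4→3.
Schedule Activity 5@1, Activity 1@2, Activity 2@2, Activity 3@3, Activity 4@3: w1:2  w2:10  w3:11  w4:11  w5:6  w6:2 — peak 11.

11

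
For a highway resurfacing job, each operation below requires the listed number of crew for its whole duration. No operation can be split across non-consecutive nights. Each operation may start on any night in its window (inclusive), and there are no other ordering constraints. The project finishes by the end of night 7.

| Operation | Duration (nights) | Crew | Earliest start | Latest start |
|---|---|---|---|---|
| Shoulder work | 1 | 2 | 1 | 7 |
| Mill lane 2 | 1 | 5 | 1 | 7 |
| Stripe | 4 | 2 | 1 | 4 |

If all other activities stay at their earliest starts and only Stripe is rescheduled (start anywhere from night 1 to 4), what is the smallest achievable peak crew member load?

Stripe@1: n1:9  n2:2  n3:2  n4:2  n5:0  n6:0  n7:0 → peak 9
Stripe@2: n1:7  n2:2  n3:2  n4:2  n5:2  n6:0  n7:0 → peak 7
Stripe@3: n1:7  n2:0  n3:2  n4:2  n5:2  n6:2  n7:0 → peak 7
Stripe@4: n1:7  n2:0  n3:0  n4:2  n5:2  n6:2  n7:2 → peak 7
Best is Stripe@2, peak 7.

7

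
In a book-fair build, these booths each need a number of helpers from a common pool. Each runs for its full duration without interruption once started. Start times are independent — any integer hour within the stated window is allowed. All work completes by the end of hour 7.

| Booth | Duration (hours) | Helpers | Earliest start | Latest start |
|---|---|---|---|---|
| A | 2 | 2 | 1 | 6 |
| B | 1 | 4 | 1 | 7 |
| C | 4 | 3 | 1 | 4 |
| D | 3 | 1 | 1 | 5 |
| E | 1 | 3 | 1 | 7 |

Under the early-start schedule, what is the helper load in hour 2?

At early start, hour 2 has: A, C, D.
Demand: 2 + 3 + 1 = 6.

6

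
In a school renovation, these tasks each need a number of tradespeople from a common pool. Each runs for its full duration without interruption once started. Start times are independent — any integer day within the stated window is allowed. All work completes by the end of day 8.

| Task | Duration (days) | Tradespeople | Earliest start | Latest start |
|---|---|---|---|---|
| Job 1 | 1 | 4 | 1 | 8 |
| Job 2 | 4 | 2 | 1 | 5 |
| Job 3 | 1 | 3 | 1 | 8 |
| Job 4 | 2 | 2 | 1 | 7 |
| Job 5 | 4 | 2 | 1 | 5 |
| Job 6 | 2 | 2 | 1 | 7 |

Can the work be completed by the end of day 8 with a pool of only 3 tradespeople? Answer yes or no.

no

Total tradesperson-days = 31; over 8 days the average is 31/8 > 3, so some day must exceed 3.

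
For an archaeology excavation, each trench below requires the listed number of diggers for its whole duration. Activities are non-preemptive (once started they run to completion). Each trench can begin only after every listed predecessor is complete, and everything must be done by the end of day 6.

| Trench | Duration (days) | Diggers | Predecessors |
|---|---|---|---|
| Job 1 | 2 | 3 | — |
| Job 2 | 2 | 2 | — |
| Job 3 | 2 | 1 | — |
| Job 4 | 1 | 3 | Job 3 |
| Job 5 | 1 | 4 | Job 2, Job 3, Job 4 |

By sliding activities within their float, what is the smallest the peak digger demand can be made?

4

Early-start (Job 1@1, Job 2@1, Job 3@1, Job 4@3, Job 5@4) gives peak 6: d1:6  d2:6  d3:3  d4:4  d5:0  d6:0.
Shift Job 2→3, Job 4→5, Job 5→6.
Schedule Job 1@1, Job 2@3, Job 3@1, Job 4@5, Job 5@6: d1:4  d2:4  d3:2  d4:2  d5:3  d6:4 — peak 4.
Total digger-days = 19 over 6 days ⇒ peak ≥ ⌈19/6⌉ = 4, so 4 is optimal.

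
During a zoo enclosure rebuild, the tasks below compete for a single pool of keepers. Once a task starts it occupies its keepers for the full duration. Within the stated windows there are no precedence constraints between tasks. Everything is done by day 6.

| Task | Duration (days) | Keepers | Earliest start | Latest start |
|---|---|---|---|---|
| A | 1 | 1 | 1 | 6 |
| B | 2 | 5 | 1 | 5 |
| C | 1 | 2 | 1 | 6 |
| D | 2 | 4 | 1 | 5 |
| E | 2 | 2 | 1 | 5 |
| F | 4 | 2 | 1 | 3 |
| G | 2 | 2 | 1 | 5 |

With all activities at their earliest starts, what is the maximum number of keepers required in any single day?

Early-start schedule: A@1, B@1, C@1, D@1, E@1, F@1, G@1.
Load per day: day 1: 18, day 2: 15, day 3: 2, day 4: 2, day 5: 0, day 6: 0.
Peak is 18.

18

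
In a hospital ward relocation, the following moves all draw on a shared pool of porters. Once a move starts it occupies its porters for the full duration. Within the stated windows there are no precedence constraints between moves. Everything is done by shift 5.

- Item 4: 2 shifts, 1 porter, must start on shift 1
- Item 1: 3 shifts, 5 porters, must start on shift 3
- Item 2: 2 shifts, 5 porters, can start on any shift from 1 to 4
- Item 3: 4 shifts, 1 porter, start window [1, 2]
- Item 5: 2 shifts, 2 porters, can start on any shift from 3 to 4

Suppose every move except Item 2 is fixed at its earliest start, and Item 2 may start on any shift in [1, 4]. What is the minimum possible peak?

8

Item 2@1: s1:7  s2:7  s3:8  s4:8  s5:5 → peak 8
Item 2@2: s1:2  s2:7  s3:13  s4:8  s5:5 → peak 13
Item 2@3: s1:2  s2:2  s3:13  s4:13  s5:5 → peak 13
Item 2@4: s1:2  s2:2  s3:8  s4:13  s5:10 → peak 13
Best is Item 2@1, peak 8.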